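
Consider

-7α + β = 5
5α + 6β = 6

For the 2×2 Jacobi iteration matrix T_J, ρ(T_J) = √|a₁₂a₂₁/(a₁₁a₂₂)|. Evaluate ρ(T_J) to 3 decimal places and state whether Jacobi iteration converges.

a₁₂a₂₁/(a₁₁a₂₂) = (1)·(5) / ((-7)·(6)) = -0.119048
ρ = √|-0.119048| = √0.119048 = 0.345
ρ < 1, so Jacobi converges

0.345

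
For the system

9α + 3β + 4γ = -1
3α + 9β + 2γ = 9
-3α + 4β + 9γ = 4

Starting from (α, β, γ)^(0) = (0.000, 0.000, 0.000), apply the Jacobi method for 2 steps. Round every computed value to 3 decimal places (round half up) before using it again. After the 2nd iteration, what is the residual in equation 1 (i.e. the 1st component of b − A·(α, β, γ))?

2.112

Iteration 1:
  α = (-1 - (3)·0.000 - (4)·0.000) / (9) = -0.111
  β = (9 - (3)·0.000 - (2)·0.000) / (9) = 1.000
  γ = (4 - (-3)·0.000 - (4)·0.000) / (9) = 0.444
Iteration 2:
  α = (-1 - (3)·1.000 - (4)·0.444) / (9) = -0.642
  β = (9 - (3)·-0.111 - (2)·0.444) / (9) = 0.938
  γ = (4 - (-3)·-0.111 - (4)·1.000) / (9) = -0.037
Residual b − A·x = (2.112, 2.558, -1.345)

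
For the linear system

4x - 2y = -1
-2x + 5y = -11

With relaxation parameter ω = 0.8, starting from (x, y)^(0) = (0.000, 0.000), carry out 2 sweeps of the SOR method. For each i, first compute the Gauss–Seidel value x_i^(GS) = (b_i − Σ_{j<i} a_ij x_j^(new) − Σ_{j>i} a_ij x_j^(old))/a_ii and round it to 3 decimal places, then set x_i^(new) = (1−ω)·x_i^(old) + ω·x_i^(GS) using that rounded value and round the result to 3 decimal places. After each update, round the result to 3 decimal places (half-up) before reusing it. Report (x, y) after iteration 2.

Iteration 1:
  x: GS value = (-1 - (-2)·0.000) / (4) = -0.250;  x ← (1−ω)·0.000 + ω·-0.250 = -0.200
  y: GS value = (-11 - (-2)·-0.200) / (5) = -2.280;  y ← (1−ω)·0.000 + ω·-2.280 = -1.824
Iteration 2:
  x: GS value = (-1 - (-2)·-1.824) / (4) = -1.162;  x ← (1−ω)·-0.200 + ω·-1.162 = -0.970
  y: GS value = (-11 - (-2)·-0.970) / (5) = -2.588;  y ← (1−ω)·-1.824 + ω·-2.588 = -2.435

(-0.970, -2.435)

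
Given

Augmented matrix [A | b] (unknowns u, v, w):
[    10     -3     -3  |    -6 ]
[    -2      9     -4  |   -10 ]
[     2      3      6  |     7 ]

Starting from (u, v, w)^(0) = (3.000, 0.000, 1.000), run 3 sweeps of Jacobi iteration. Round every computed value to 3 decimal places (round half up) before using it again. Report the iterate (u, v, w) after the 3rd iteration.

Iteration 1:
  u = (-6 - (-3)·0.000 - (-3)·1.000) / (10) = -0.300
  v = (-10 - (-2)·3.000 - (-4)·1.000) / (9) = 0.000
  w = (7 - (2)·3.000 - (3)·0.000) / (6) = 0.167
Iteration 2:
  u = (-6 - (-3)·0.000 - (-3)·0.167) / (10) = -0.550
  v = (-10 - (-2)·-0.300 - (-4)·0.167) / (9) = -1.104
  w = (7 - (2)·-0.300 - (3)·0.000) / (6) = 1.267
Iteration 3:
  u = (-6 - (-3)·-1.104 - (-3)·1.267) / (10) = -0.551
  v = (-10 - (-2)·-0.550 - (-4)·1.267) / (9) = -0.670
  w = (7 - (2)·-0.550 - (3)·-1.104) / (6) = 1.902

(-0.551, -0.670, 1.902)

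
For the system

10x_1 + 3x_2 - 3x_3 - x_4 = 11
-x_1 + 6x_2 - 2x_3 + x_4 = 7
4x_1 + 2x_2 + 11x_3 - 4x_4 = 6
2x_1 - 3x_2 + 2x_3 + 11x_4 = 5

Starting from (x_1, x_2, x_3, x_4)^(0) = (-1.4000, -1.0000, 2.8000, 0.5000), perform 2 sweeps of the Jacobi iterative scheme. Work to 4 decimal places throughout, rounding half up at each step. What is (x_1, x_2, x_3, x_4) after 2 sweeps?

Iteration 1:
  x_1 = (11 - (3)·-1.0000 - (-3)·2.8000 - (-1)·0.5000) / (10) = 2.2900
  x_2 = (7 - (-1)·-1.4000 - (-2)·2.8000 - (1)·0.5000) / (6) = 1.7833
  x_3 = (6 - (4)·-1.4000 - (2)·-1.0000 - (-4)·0.5000) / (11) = 1.4182
  x_4 = (5 - (2)·-1.4000 - (-3)·-1.0000 - (2)·2.8000) / (11) = -0.0727
Iteration 2:
  x_1 = (11 - (3)·1.7833 - (-3)·1.4182 - (-1)·-0.0727) / (10) = 0.9832
  x_2 = (7 - (-1)·2.2900 - (-2)·1.4182 - (1)·-0.0727) / (6) = 2.0332
  x_3 = (6 - (4)·2.2900 - (2)·1.7833 - (-4)·-0.0727) / (11) = -0.6379
  x_4 = (5 - (2)·2.2900 - (-3)·1.7833 - (2)·1.4182) / (11) = 0.2667

(0.9832, 2.0332, -0.6379, 0.2667)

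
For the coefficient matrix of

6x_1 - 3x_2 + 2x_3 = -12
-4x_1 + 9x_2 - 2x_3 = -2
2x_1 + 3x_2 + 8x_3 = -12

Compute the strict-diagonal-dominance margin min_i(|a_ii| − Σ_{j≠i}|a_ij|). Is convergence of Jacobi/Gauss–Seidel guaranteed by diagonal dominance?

row 1: |6| − (3+2) = 1
row 2: |9| − (4+2) = 3
row 3: |8| − (2+3) = 3
minimum over rows = 1 → strictly diagonally dominant (convergence guaranteed)

1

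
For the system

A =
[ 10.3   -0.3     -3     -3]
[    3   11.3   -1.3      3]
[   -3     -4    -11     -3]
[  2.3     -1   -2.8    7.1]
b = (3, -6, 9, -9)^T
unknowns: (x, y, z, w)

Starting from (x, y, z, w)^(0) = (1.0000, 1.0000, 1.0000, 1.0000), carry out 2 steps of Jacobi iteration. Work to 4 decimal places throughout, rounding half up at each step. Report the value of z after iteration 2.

-0.4320

Iteration 1:
  x = (3 - (-0.3)·1.0000 - (-3)·1.0000 - (-3)·1.0000) / (10.3) = 0.9029
  y = (-6 - (3)·1.0000 - (-1.3)·1.0000 - (3)·1.0000) / (11.3) = -0.9469
  z = (9 - (-3)·1.0000 - (-4)·1.0000 - (-3)·1.0000) / (-11) = -1.7273
  w = (-9 - (2.3)·1.0000 - (-1)·1.0000 - (-2.8)·1.0000) / (7.1) = -1.0563
Iteration 2:
  x = (3 - (-0.3)·-0.9469 - (-3)·-1.7273 - (-3)·-1.0563) / (10.3) = -0.5471
  y = (-6 - (3)·0.9029 - (-1.3)·-1.7273 - (3)·-1.0563) / (11.3) = -0.6890
  z = (9 - (-3)·0.9029 - (-4)·-0.9469 - (-3)·-1.0563) / (-11) = -0.4320
  w = (-9 - (2.3)·0.9029 - (-1)·-0.9469 - (-2.8)·-1.7273) / (7.1) = -2.3746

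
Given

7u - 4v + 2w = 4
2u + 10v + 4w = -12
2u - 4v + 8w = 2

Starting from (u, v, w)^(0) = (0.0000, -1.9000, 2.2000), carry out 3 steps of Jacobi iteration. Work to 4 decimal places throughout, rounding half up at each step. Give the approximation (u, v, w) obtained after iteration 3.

Iteration 1:
  u = (4 - (-4)·-1.9000 - (2)·2.2000) / (7) = -1.1429
  v = (-12 - (2)·0.0000 - (4)·2.2000) / (10) = -2.0800
  w = (2 - (2)·0.0000 - (-4)·-1.9000) / (8) = -0.7000
Iteration 2:
  u = (4 - (-4)·-2.0800 - (2)·-0.7000) / (7) = -0.4171
  v = (-12 - (2)·-1.1429 - (4)·-0.7000) / (10) = -0.6914
  w = (2 - (2)·-1.1429 - (-4)·-2.0800) / (8) = -0.5043
Iteration 3:
  u = (4 - (-4)·-0.6914 - (2)·-0.5043) / (7) = 0.3204
  v = (-12 - (2)·-0.4171 - (4)·-0.5043) / (10) = -0.9149
  w = (2 - (2)·-0.4171 - (-4)·-0.6914) / (8) = 0.0086

(0.3204, -0.9149, 0.0086)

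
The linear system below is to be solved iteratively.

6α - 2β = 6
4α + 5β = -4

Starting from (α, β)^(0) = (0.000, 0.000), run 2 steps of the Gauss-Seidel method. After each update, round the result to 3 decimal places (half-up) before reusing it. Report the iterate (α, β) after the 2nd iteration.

(0.467, -1.174)

Iteration 1:
  α = (6 - (-2)·0.000) / (6) = 1.000
  β = (-4 - (4)·1.000) / (5) = -1.600
Iteration 2:
  α = (6 - (-2)·-1.600) / (6) = 0.467
  β = (-4 - (4)·0.467) / (5) = -1.174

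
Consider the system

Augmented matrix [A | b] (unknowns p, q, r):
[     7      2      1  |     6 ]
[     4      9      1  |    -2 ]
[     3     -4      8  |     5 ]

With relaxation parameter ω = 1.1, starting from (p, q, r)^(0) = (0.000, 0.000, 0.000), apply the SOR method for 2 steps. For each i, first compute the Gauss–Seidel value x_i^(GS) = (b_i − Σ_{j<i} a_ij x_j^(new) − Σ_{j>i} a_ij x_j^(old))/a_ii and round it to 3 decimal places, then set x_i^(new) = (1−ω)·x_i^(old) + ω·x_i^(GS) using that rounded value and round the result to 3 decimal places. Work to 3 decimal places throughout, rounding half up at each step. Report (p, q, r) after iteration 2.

Iteration 1:
  p: GS value = (6 - (2)·0.000 - (1)·0.000) / (7) = 0.857;  p ← (1−ω)·0.000 + ω·0.857 = 0.943
  q: GS value = (-2 - (4)·0.943 - (1)·0.000) / (9) = -0.641;  q ← (1−ω)·0.000 + ω·-0.641 = -0.705
  r: GS value = (5 - (3)·0.943 - (-4)·-0.705) / (8) = -0.081;  r ← (1−ω)·0.000 + ω·-0.081 = -0.089
Iteration 2:
  p: GS value = (6 - (2)·-0.705 - (1)·-0.089) / (7) = 1.071;  p ← (1−ω)·0.943 + ω·1.071 = 1.084
  q: GS value = (-2 - (4)·1.084 - (1)·-0.089) / (9) = -0.694;  q ← (1−ω)·-0.705 + ω·-0.694 = -0.693
  r: GS value = (5 - (3)·1.084 - (-4)·-0.693) / (8) = -0.128;  r ← (1−ω)·-0.089 + ω·-0.128 = -0.132

(1.084, -0.693, -0.132)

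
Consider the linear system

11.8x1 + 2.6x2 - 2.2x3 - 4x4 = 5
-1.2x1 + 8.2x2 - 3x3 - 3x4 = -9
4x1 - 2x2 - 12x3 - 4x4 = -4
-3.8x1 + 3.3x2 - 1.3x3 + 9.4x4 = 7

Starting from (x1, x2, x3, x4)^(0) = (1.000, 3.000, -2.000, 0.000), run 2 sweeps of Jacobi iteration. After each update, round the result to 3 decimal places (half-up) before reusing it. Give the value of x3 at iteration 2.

0.471

Iteration 1:
  x1 = (5 - (2.6)·3.000 - (-2.2)·-2.000 - (-4)·0.000) / (11.8) = -0.610
  x2 = (-9 - (-1.2)·1.000 - (-3)·-2.000 - (-3)·0.000) / (8.2) = -1.683
  x3 = (-4 - (4)·1.000 - (-2)·3.000 - (-4)·0.000) / (-12) = 0.167
  x4 = (7 - (-3.8)·1.000 - (3.3)·3.000 - (-1.3)·-2.000) / (9.4) = -0.181
Iteration 2:
  x1 = (5 - (2.6)·-1.683 - (-2.2)·0.167 - (-4)·-0.181) / (11.8) = 0.764
  x2 = (-9 - (-1.2)·-0.610 - (-3)·0.167 - (-3)·-0.181) / (8.2) = -1.192
  x3 = (-4 - (4)·-0.610 - (-2)·-1.683 - (-4)·-0.181) / (-12) = 0.471
  x4 = (7 - (-3.8)·-0.610 - (3.3)·-1.683 - (-1.3)·0.167) / (9.4) = 1.112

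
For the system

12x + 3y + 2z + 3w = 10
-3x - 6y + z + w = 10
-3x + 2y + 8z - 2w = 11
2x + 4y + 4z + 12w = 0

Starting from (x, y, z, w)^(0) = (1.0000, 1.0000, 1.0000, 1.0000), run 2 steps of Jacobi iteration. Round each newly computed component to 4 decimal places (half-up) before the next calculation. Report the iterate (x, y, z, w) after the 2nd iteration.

(1.2083, -1.5972, 1.6875, 0.0000)

Iteration 1:
  x = (10 - (3)·1.0000 - (2)·1.0000 - (3)·1.0000) / (12) = 0.1667
  y = (10 - (-3)·1.0000 - (1)·1.0000 - (1)·1.0000) / (-6) = -1.8333
  z = (11 - (-3)·1.0000 - (2)·1.0000 - (-2)·1.0000) / (8) = 1.7500
  w = (0 - (2)·1.0000 - (4)·1.0000 - (4)·1.0000) / (12) = -0.8333
Iteration 2:
  x = (10 - (3)·-1.8333 - (2)·1.7500 - (3)·-0.8333) / (12) = 1.2083
  y = (10 - (-3)·0.1667 - (1)·1.7500 - (1)·-0.8333) / (-6) = -1.5972
  z = (11 - (-3)·0.1667 - (2)·-1.8333 - (-2)·-0.8333) / (8) = 1.6875
  w = (0 - (2)·0.1667 - (4)·-1.8333 - (4)·1.7500) / (12) = 0.0000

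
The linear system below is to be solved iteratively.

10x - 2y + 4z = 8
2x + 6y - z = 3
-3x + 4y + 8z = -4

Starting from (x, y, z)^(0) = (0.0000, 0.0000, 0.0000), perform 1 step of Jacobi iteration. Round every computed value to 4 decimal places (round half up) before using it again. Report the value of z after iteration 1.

-0.5000

Iteration 1:
  x = (8 - (-2)·0.0000 - (4)·0.0000) / (10) = 0.8000
  y = (3 - (2)·0.0000 - (-1)·0.0000) / (6) = 0.5000
  z = (-4 - (-3)·0.0000 - (4)·0.0000) / (8) = -0.5000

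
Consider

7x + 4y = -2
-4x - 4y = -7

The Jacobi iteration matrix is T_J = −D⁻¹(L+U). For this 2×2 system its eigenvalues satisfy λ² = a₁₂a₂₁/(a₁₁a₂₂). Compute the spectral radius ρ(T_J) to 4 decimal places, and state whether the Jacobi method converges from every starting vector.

0.7559

a₁₂a₂₁/(a₁₁a₂₂) = (4)·(-4) / ((7)·(-4)) = 0.571429
ρ = √|0.571429| = √0.571429 = 0.7559
ρ < 1, so Jacobi converges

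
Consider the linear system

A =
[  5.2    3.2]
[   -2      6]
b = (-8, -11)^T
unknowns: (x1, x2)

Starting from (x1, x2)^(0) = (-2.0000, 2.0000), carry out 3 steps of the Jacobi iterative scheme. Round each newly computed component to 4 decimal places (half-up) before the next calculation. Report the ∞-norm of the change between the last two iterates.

0.9231

Iteration 1:
  x1 = (-8 - (3.2)·2.0000) / (5.2) = -2.7692
  x2 = (-11 - (-2)·-2.0000) / (6) = -2.5000
Iteration 2:
  x1 = (-8 - (3.2)·-2.5000) / (5.2) = 0.0000
  x2 = (-11 - (-2)·-2.7692) / (6) = -2.7564
Iteration 3:
  x1 = (-8 - (3.2)·-2.7564) / (5.2) = 0.1578
  x2 = (-11 - (-2)·0.0000) / (6) = -1.8333
Change: (0.1578, 0.9231) → max |·| = 0.9231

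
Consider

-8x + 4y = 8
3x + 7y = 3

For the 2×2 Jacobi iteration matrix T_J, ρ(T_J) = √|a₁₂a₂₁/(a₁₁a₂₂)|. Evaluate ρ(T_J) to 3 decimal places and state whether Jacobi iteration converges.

a₁₂a₂₁/(a₁₁a₂₂) = (4)·(3) / ((-8)·(7)) = -0.214286
ρ = √|-0.214286| = √0.214286 = 0.463
ρ < 1, so Jacobi converges

0.463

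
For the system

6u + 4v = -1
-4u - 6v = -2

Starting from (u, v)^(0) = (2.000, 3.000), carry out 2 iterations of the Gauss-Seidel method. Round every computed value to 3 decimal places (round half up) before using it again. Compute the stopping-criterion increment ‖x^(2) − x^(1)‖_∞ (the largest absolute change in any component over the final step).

0.815

Iteration 1:
  u = (-1 - (4)·3.000) / (6) = -2.167
  v = (-2 - (-4)·-2.167) / (-6) = 1.778
Iteration 2:
  u = (-1 - (4)·1.778) / (6) = -1.352
  v = (-2 - (-4)·-1.352) / (-6) = 1.235
Change: (0.815, -0.543) → max |·| = 0.815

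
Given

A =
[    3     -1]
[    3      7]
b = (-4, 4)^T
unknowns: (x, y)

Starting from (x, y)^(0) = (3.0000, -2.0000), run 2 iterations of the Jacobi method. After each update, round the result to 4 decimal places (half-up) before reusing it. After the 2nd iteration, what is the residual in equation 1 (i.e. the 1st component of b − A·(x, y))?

Iteration 1:
  x = (-4 - (-1)·-2.0000) / (3) = -2.0000
  y = (4 - (3)·3.0000) / (7) = -0.7143
Iteration 2:
  x = (-4 - (-1)·-0.7143) / (3) = -1.5714
  y = (4 - (3)·-2.0000) / (7) = 1.4286
Residual b − A·x = (2.1428, -1.2860)

2.1428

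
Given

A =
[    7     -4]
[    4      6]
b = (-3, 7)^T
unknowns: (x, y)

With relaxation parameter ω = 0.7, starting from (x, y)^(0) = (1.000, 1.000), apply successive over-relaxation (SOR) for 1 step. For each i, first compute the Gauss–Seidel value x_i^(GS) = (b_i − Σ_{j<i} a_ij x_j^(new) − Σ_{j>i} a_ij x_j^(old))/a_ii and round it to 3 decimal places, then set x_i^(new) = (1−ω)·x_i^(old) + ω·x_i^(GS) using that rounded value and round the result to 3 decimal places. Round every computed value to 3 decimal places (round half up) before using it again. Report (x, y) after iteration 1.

(0.400, 0.930)

Iteration 1:
  x: GS value = (-3 - (-4)·1.000) / (7) = 0.143;  x ← (1−ω)·1.000 + ω·0.143 = 0.400
  y: GS value = (7 - (4)·0.400) / (6) = 0.900;  y ← (1−ω)·1.000 + ω·0.900 = 0.930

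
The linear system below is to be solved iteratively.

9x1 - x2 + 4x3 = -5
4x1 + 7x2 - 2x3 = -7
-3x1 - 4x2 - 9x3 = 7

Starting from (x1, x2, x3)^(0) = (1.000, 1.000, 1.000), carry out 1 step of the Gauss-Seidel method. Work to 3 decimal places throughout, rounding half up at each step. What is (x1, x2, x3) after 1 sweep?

(-0.889, -0.206, -0.390)

Iteration 1:
  x1 = (-5 - (-1)·1.000 - (4)·1.000) / (9) = -0.889
  x2 = (-7 - (4)·-0.889 - (-2)·1.000) / (7) = -0.206
  x3 = (7 - (-3)·-0.889 - (-4)·-0.206) / (-9) = -0.390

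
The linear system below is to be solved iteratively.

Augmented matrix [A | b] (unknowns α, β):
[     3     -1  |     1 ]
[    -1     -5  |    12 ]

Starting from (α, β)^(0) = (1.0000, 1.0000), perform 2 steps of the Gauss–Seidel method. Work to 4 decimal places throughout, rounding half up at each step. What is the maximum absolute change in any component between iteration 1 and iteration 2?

1.1778

Iteration 1:
  α = (1 - (-1)·1.0000) / (3) = 0.6667
  β = (12 - (-1)·0.6667) / (-5) = -2.5333
Iteration 2:
  α = (1 - (-1)·-2.5333) / (3) = -0.5111
  β = (12 - (-1)·-0.5111) / (-5) = -2.2978
Change: (-1.1778, 0.2355) → max |·| = 1.1778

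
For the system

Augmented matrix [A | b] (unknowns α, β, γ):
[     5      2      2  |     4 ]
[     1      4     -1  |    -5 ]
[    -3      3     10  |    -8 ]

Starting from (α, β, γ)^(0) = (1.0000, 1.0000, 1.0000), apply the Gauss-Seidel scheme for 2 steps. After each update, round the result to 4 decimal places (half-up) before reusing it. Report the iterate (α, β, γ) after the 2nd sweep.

(1.4000, -1.7250, 0.1375)

Iteration 1:
  α = (4 - (2)·1.0000 - (2)·1.0000) / (5) = 0.0000
  β = (-5 - (1)·0.0000 - (-1)·1.0000) / (4) = -1.0000
  γ = (-8 - (-3)·0.0000 - (3)·-1.0000) / (10) = -0.5000
Iteration 2:
  α = (4 - (2)·-1.0000 - (2)·-0.5000) / (5) = 1.4000
  β = (-5 - (1)·1.4000 - (-1)·-0.5000) / (4) = -1.7250
  γ = (-8 - (-3)·1.4000 - (3)·-1.7250) / (10) = 0.1375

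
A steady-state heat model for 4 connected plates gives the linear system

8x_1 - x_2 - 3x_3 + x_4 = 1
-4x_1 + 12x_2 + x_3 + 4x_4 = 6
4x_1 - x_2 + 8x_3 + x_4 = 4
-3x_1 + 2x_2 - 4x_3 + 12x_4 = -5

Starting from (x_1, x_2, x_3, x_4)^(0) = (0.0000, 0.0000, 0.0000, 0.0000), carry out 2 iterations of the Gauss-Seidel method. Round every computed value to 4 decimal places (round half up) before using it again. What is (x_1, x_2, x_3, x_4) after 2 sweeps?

(0.4206, 0.7005, 0.4157, -0.2897)

Iteration 1:
  x_1 = (1 - (-1)·0.0000 - (-3)·0.0000 - (1)·0.0000) / (8) = 0.1250
  x_2 = (6 - (-4)·0.1250 - (1)·0.0000 - (4)·0.0000) / (12) = 0.5417
  x_3 = (4 - (4)·0.1250 - (-1)·0.5417 - (1)·0.0000) / (8) = 0.5052
  x_4 = (-5 - (-3)·0.1250 - (2)·0.5417 - (-4)·0.5052) / (12) = -0.3073
Iteration 2:
  x_1 = (1 - (-1)·0.5417 - (-3)·0.5052 - (1)·-0.3073) / (8) = 0.4206
  x_2 = (6 - (-4)·0.4206 - (1)·0.5052 - (4)·-0.3073) / (12) = 0.7005
  x_3 = (4 - (4)·0.4206 - (-1)·0.7005 - (1)·-0.3073) / (8) = 0.4157
  x_4 = (-5 - (-3)·0.4206 - (2)·0.7005 - (-4)·0.4157) / (12) = -0.2897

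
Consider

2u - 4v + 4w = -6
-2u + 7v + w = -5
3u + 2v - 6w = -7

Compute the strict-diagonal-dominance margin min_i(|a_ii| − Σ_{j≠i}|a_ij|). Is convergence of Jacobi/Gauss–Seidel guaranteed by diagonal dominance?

row 1: |2| − (4+4) = -6
row 2: |7| − (2+1) = 4
row 3: |-6| − (3+2) = 1
minimum over rows = -6 → not strictly diagonally dominant

-6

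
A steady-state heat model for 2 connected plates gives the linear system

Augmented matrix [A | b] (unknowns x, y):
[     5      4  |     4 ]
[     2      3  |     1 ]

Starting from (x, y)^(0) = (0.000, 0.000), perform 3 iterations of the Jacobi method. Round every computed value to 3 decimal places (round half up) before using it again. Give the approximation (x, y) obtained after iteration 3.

Iteration 1:
  x = (4 - (4)·0.000) / (5) = 0.800
  y = (1 - (2)·0.000) / (3) = 0.333
Iteration 2:
  x = (4 - (4)·0.333) / (5) = 0.534
  y = (1 - (2)·0.800) / (3) = -0.200
Iteration 3:
  x = (4 - (4)·-0.200) / (5) = 0.960
  y = (1 - (2)·0.534) / (3) = -0.023

(0.960, -0.023)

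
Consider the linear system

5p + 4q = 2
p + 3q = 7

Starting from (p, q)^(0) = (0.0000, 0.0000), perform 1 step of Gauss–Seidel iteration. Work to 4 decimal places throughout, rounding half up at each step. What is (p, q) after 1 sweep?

(0.4000, 2.2000)

Iteration 1:
  p = (2 - (4)·0.0000) / (5) = 0.4000
  q = (7 - (1)·0.4000) / (3) = 2.2000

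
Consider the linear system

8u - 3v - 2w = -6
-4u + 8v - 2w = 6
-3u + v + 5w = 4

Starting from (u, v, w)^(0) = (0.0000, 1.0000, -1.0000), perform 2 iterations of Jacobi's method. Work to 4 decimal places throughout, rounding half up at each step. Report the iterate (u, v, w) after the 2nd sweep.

Iteration 1:
  u = (-6 - (-3)·1.0000 - (-2)·-1.0000) / (8) = -0.6250
  v = (6 - (-4)·0.0000 - (-2)·-1.0000) / (8) = 0.5000
  w = (4 - (-3)·0.0000 - (1)·1.0000) / (5) = 0.6000
Iteration 2:
  u = (-6 - (-3)·0.5000 - (-2)·0.6000) / (8) = -0.4125
  v = (6 - (-4)·-0.6250 - (-2)·0.6000) / (8) = 0.5875
  w = (4 - (-3)·-0.6250 - (1)·0.5000) / (5) = 0.3250

(-0.4125, 0.5875, 0.3250)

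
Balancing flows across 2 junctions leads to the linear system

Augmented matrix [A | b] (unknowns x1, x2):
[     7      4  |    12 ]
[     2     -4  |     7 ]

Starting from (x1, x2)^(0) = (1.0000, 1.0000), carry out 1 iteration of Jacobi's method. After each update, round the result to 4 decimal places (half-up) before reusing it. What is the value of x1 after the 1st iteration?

Iteration 1:
  x1 = (12 - (4)·1.0000) / (7) = 1.1429
  x2 = (7 - (2)·1.0000) / (-4) = -1.2500

1.1429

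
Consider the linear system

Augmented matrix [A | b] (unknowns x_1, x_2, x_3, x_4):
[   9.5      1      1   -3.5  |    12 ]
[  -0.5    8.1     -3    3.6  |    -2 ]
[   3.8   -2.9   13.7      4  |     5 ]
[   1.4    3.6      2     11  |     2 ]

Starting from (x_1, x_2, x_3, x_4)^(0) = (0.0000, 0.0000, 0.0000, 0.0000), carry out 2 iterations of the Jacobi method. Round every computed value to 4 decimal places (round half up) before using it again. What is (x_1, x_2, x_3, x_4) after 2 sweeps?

(1.3177, -0.1146, -0.0908, 0.0355)

Iteration 1:
  x_1 = (12 - (1)·0.0000 - (1)·0.0000 - (-3.5)·0.0000) / (9.5) = 1.2632
  x_2 = (-2 - (-0.5)·0.0000 - (-3)·0.0000 - (3.6)·0.0000) / (8.1) = -0.2469
  x_3 = (5 - (3.8)·0.0000 - (-2.9)·0.0000 - (4)·0.0000) / (13.7) = 0.3650
  x_4 = (2 - (1.4)·0.0000 - (3.6)·0.0000 - (2)·0.0000) / (11) = 0.1818
Iteration 2:
  x_1 = (12 - (1)·-0.2469 - (1)·0.3650 - (-3.5)·0.1818) / (9.5) = 1.3177
  x_2 = (-2 - (-0.5)·1.2632 - (-3)·0.3650 - (3.6)·0.1818) / (8.1) = -0.1146
  x_3 = (5 - (3.8)·1.2632 - (-2.9)·-0.2469 - (4)·0.1818) / (13.7) = -0.0908
  x_4 = (2 - (1.4)·1.2632 - (3.6)·-0.2469 - (2)·0.3650) / (11) = 0.0355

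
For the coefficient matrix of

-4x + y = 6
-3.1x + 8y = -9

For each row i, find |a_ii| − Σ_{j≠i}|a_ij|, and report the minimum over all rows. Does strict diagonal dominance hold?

row 1: |-4| − (1) = 3
row 2: |8| − (3.1) = 4.9
minimum over rows = 3 → strictly diagonally dominant (convergence guaranteed)

3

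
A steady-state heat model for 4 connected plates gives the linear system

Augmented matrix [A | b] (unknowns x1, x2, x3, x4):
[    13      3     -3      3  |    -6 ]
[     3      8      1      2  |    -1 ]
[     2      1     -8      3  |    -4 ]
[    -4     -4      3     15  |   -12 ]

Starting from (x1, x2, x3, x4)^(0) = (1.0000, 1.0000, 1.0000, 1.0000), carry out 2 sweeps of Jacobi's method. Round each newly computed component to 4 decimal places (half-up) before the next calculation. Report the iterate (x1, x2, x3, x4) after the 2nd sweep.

Iteration 1:
  x1 = (-6 - (3)·1.0000 - (-3)·1.0000 - (3)·1.0000) / (13) = -0.6923
  x2 = (-1 - (3)·1.0000 - (1)·1.0000 - (2)·1.0000) / (8) = -0.8750
  x3 = (-4 - (2)·1.0000 - (1)·1.0000 - (3)·1.0000) / (-8) = 1.2500
  x4 = (-12 - (-4)·1.0000 - (-4)·1.0000 - (3)·1.0000) / (15) = -0.4667
Iteration 2:
  x1 = (-6 - (3)·-0.8750 - (-3)·1.2500 - (3)·-0.4667) / (13) = 0.1365
  x2 = (-1 - (3)·-0.6923 - (1)·1.2500 - (2)·-0.4667) / (8) = 0.0950
  x3 = (-4 - (2)·-0.6923 - (1)·-0.8750 - (3)·-0.4667) / (-8) = 0.0425
  x4 = (-12 - (-4)·-0.6923 - (-4)·-0.8750 - (3)·1.2500) / (15) = -1.4679

(0.1365, 0.0950, 0.0425, -1.4679)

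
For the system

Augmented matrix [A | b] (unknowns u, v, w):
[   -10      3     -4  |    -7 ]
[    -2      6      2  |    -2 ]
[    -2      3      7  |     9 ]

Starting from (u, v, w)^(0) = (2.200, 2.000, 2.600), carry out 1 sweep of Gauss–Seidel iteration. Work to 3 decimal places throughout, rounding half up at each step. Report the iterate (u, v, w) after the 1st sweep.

(0.260, -1.113, 1.837)

Iteration 1:
  u = (-7 - (3)·2.000 - (-4)·2.600) / (-10) = 0.260
  v = (-2 - (-2)·0.260 - (2)·2.600) / (6) = -1.113
  w = (9 - (-2)·0.260 - (3)·-1.113) / (7) = 1.837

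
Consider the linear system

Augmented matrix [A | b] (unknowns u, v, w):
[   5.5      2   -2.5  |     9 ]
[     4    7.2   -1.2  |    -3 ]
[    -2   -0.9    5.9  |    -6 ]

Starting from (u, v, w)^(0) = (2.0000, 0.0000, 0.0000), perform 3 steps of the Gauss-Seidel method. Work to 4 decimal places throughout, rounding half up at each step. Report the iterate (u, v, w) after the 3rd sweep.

(1.9062, -1.5816, -0.6120)

Iteration 1:
  u = (9 - (2)·0.0000 - (-2.5)·0.0000) / (5.5) = 1.6364
  v = (-3 - (4)·1.6364 - (-1.2)·0.0000) / (7.2) = -1.3258
  w = (-6 - (-2)·1.6364 - (-0.9)·-1.3258) / (5.9) = -0.6645
Iteration 2:
  u = (9 - (2)·-1.3258 - (-2.5)·-0.6645) / (5.5) = 1.8164
  v = (-3 - (4)·1.8164 - (-1.2)·-0.6645) / (7.2) = -1.5365
  w = (-6 - (-2)·1.8164 - (-0.9)·-1.5365) / (5.9) = -0.6356
Iteration 3:
  u = (9 - (2)·-1.5365 - (-2.5)·-0.6356) / (5.5) = 1.9062
  v = (-3 - (4)·1.9062 - (-1.2)·-0.6356) / (7.2) = -1.5816
  w = (-6 - (-2)·1.9062 - (-0.9)·-1.5816) / (5.9) = -0.6120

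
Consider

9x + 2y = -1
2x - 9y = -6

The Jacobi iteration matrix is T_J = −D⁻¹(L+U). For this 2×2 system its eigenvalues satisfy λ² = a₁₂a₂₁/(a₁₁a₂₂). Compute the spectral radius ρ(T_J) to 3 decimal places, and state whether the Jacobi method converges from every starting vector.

0.222

a₁₂a₂₁/(a₁₁a₂₂) = (2)·(2) / ((9)·(-9)) = -0.049383
ρ = √|-0.049383| = √0.049383 = 0.222
ρ < 1, so Jacobi converges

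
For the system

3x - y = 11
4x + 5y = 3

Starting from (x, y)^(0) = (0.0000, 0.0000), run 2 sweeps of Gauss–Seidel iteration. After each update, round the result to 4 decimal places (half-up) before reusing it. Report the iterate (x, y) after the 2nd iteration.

(2.8889, -1.7111)

Iteration 1:
  x = (11 - (-1)·0.0000) / (3) = 3.6667
  y = (3 - (4)·3.6667) / (5) = -2.3334
Iteration 2:
  x = (11 - (-1)·-2.3334) / (3) = 2.8889
  y = (3 - (4)·2.8889) / (5) = -1.7111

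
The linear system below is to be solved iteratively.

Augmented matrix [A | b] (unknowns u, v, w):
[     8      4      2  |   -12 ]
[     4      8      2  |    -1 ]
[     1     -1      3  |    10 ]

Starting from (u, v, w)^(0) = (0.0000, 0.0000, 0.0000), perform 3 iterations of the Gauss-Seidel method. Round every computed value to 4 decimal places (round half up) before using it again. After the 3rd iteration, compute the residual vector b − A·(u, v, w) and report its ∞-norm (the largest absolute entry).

0.6588

Iteration 1:
  u = (-12 - (4)·0.0000 - (2)·0.0000) / (8) = -1.5000
  v = (-1 - (4)·-1.5000 - (2)·0.0000) / (8) = 0.6250
  w = (10 - (1)·-1.5000 - (-1)·0.6250) / (3) = 4.0417
Iteration 2:
  u = (-12 - (4)·0.6250 - (2)·4.0417) / (8) = -2.8229
  v = (-1 - (4)·-2.8229 - (2)·4.0417) / (8) = 0.2760
  w = (10 - (1)·-2.8229 - (-1)·0.2760) / (3) = 4.3663
Iteration 3:
  u = (-12 - (4)·0.2760 - (2)·4.3663) / (8) = -2.7296
  v = (-1 - (4)·-2.7296 - (2)·4.3663) / (8) = 0.1482
  w = (10 - (1)·-2.7296 - (-1)·0.1482) / (3) = 4.2926
Residual b − A·x = (0.6588, 0.1476, 0.0000); ∞-norm = 0.6588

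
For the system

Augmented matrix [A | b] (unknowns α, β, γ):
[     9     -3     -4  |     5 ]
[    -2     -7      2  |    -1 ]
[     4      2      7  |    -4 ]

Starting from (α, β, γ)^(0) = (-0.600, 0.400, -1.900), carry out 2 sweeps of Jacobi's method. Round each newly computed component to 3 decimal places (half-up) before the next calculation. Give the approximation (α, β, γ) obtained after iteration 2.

(0.327, 0.089, -0.417)

Iteration 1:
  α = (5 - (-3)·0.400 - (-4)·-1.900) / (9) = -0.156
  β = (-1 - (-2)·-0.600 - (2)·-1.900) / (-7) = -0.229
  γ = (-4 - (4)·-0.600 - (2)·0.400) / (7) = -0.343
Iteration 2:
  α = (5 - (-3)·-0.229 - (-4)·-0.343) / (9) = 0.327
  β = (-1 - (-2)·-0.156 - (2)·-0.343) / (-7) = 0.089
  γ = (-4 - (4)·-0.156 - (2)·-0.229) / (7) = -0.417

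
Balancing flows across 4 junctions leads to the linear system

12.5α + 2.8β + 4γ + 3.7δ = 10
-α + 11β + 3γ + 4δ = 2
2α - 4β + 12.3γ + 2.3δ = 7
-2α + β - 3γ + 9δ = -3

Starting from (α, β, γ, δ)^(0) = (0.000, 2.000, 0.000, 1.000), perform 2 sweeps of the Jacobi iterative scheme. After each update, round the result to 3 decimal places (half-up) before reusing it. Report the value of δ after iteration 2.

0.044

Iteration 1:
  α = (10 - (2.8)·2.000 - (4)·0.000 - (3.7)·1.000) / (12.5) = 0.056
  β = (2 - (-1)·0.000 - (3)·0.000 - (4)·1.000) / (11) = -0.182
  γ = (7 - (2)·0.000 - (-4)·2.000 - (2.3)·1.000) / (12.3) = 1.033
  δ = (-3 - (-2)·0.000 - (1)·2.000 - (-3)·0.000) / (9) = -0.556
Iteration 2:
  α = (10 - (2.8)·-0.182 - (4)·1.033 - (3.7)·-0.556) / (12.5) = 0.675
  β = (2 - (-1)·0.056 - (3)·1.033 - (4)·-0.556) / (11) = 0.107
  γ = (7 - (2)·0.056 - (-4)·-0.182 - (2.3)·-0.556) / (12.3) = 0.605
  δ = (-3 - (-2)·0.056 - (1)·-0.182 - (-3)·1.033) / (9) = 0.044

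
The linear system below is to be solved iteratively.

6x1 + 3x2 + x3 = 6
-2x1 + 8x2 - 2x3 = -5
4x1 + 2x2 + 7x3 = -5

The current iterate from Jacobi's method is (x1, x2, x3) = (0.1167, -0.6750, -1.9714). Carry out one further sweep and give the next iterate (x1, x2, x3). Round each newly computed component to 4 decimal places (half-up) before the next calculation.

One sweep:
  x1 = (6 - (3)·-0.6750 - (1)·-1.9714) / (6) = 1.6661
  x2 = (-5 - (-2)·0.1167 - (-2)·-1.9714) / (8) = -1.0887
  x3 = (-5 - (4)·0.1167 - (2)·-0.6750) / (7) = -0.5881

(1.6661, -1.0887, -0.5881)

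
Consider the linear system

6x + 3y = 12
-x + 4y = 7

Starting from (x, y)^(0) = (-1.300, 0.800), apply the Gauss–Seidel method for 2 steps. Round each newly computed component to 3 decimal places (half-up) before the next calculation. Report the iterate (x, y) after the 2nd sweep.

(0.925, 1.981)

Iteration 1:
  x = (12 - (3)·0.800) / (6) = 1.600
  y = (7 - (-1)·1.600) / (4) = 2.150
Iteration 2:
  x = (12 - (3)·2.150) / (6) = 0.925
  y = (7 - (-1)·0.925) / (4) = 1.981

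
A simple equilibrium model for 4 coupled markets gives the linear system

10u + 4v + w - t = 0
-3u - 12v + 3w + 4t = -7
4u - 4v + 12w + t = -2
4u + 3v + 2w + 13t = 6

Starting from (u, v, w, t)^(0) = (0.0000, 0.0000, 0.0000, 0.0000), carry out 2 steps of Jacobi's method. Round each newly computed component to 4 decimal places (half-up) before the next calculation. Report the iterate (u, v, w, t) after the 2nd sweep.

(-0.1705, 0.6955, -0.0107, 0.3526)

Iteration 1:
  u = (0 - (4)·0.0000 - (1)·0.0000 - (-1)·0.0000) / (10) = 0.0000
  v = (-7 - (-3)·0.0000 - (3)·0.0000 - (4)·0.0000) / (-12) = 0.5833
  w = (-2 - (4)·0.0000 - (-4)·0.0000 - (1)·0.0000) / (12) = -0.1667
  t = (6 - (4)·0.0000 - (3)·0.0000 - (2)·0.0000) / (13) = 0.4615
Iteration 2:
  u = (0 - (4)·0.5833 - (1)·-0.1667 - (-1)·0.4615) / (10) = -0.1705
  v = (-7 - (-3)·0.0000 - (3)·-0.1667 - (4)·0.4615) / (-12) = 0.6955
  w = (-2 - (4)·0.0000 - (-4)·0.5833 - (1)·0.4615) / (12) = -0.0107
  t = (6 - (4)·0.0000 - (3)·0.5833 - (2)·-0.1667) / (13) = 0.3526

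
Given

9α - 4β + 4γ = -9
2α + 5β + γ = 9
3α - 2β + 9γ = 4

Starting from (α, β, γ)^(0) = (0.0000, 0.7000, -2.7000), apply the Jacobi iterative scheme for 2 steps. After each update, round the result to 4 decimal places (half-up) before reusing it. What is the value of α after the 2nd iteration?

-0.2267

Iteration 1:
  α = (-9 - (-4)·0.7000 - (4)·-2.7000) / (9) = 0.5111
  β = (9 - (2)·0.0000 - (1)·-2.7000) / (5) = 2.3400
  γ = (4 - (3)·0.0000 - (-2)·0.7000) / (9) = 0.6000
Iteration 2:
  α = (-9 - (-4)·2.3400 - (4)·0.6000) / (9) = -0.2267
  β = (9 - (2)·0.5111 - (1)·0.6000) / (5) = 1.4756
  γ = (4 - (3)·0.5111 - (-2)·2.3400) / (9) = 0.7941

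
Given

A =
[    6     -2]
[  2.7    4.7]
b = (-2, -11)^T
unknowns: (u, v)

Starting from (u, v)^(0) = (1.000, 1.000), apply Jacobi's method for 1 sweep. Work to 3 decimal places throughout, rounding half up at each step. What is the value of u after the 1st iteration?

0.000

Iteration 1:
  u = (-2 - (-2)·1.000) / (6) = 0.000
  v = (-11 - (2.7)·1.000) / (4.7) = -2.915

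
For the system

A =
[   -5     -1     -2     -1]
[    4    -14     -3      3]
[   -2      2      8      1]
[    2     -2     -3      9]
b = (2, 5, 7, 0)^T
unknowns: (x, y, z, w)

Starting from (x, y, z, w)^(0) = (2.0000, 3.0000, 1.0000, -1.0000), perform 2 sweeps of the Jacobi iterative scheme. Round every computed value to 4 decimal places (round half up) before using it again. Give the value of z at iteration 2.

0.5591

Iteration 1:
  x = (2 - (-1)·3.0000 - (-2)·1.0000 - (-1)·-1.0000) / (-5) = -1.2000
  y = (5 - (4)·2.0000 - (-3)·1.0000 - (3)·-1.0000) / (-14) = -0.2143
  z = (7 - (-2)·2.0000 - (2)·3.0000 - (1)·-1.0000) / (8) = 0.7500
  w = (0 - (2)·2.0000 - (-2)·3.0000 - (-3)·1.0000) / (9) = 0.5556
Iteration 2:
  x = (2 - (-1)·-0.2143 - (-2)·0.7500 - (-1)·0.5556) / (-5) = -0.7683
  y = (5 - (4)·-1.2000 - (-3)·0.7500 - (3)·0.5556) / (-14) = -0.7417
  z = (7 - (-2)·-1.2000 - (2)·-0.2143 - (1)·0.5556) / (8) = 0.5591
  w = (0 - (2)·-1.2000 - (-2)·-0.2143 - (-3)·0.7500) / (9) = 0.4690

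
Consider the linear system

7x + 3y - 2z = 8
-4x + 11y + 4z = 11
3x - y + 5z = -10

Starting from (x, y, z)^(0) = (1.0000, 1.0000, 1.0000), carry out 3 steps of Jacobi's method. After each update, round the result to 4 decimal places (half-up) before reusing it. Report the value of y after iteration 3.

Iteration 1:
  x = (8 - (3)·1.0000 - (-2)·1.0000) / (7) = 1.0000
  y = (11 - (-4)·1.0000 - (4)·1.0000) / (11) = 1.0000
  z = (-10 - (3)·1.0000 - (-1)·1.0000) / (5) = -2.4000
Iteration 2:
  x = (8 - (3)·1.0000 - (-2)·-2.4000) / (7) = 0.0286
  y = (11 - (-4)·1.0000 - (4)·-2.4000) / (11) = 2.2364
  z = (-10 - (3)·1.0000 - (-1)·1.0000) / (5) = -2.4000
Iteration 3:
  x = (8 - (3)·2.2364 - (-2)·-2.4000) / (7) = -0.5013
  y = (11 - (-4)·0.0286 - (4)·-2.4000) / (11) = 1.8831
  z = (-10 - (3)·0.0286 - (-1)·2.2364) / (5) = -1.5699

1.8831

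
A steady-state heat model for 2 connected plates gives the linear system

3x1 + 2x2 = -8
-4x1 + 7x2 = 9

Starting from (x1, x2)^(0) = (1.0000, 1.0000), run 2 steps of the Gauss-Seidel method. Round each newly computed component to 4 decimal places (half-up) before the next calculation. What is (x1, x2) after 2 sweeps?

Iteration 1:
  x1 = (-8 - (2)·1.0000) / (3) = -3.3333
  x2 = (9 - (-4)·-3.3333) / (7) = -0.6190
Iteration 2:
  x1 = (-8 - (2)·-0.6190) / (3) = -2.2540
  x2 = (9 - (-4)·-2.2540) / (7) = -0.0023

(-2.2540, -0.0023)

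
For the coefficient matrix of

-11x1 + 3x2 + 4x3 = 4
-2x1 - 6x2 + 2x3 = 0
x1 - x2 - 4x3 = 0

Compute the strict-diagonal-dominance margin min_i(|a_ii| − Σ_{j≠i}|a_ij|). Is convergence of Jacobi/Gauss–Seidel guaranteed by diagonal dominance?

row 1: |-11| − (3+4) = 4
row 2: |-6| − (2+2) = 2
row 3: |-4| − (1+1) = 2
minimum over rows = 2 → strictly diagonally dominant (convergence guaranteed)

2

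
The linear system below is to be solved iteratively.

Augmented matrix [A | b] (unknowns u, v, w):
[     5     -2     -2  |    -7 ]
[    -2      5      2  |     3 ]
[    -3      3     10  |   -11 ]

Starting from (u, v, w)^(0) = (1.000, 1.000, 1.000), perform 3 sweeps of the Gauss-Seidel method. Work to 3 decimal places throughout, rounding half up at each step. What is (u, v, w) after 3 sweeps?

Iteration 1:
  u = (-7 - (-2)·1.000 - (-2)·1.000) / (5) = -0.600
  v = (3 - (-2)·-0.600 - (2)·1.000) / (5) = -0.040
  w = (-11 - (-3)·-0.600 - (3)·-0.040) / (10) = -1.268
Iteration 2:
  u = (-7 - (-2)·-0.040 - (-2)·-1.268) / (5) = -1.923
  v = (3 - (-2)·-1.923 - (2)·-1.268) / (5) = 0.338
  w = (-11 - (-3)·-1.923 - (3)·0.338) / (10) = -1.778
Iteration 3:
  u = (-7 - (-2)·0.338 - (-2)·-1.778) / (5) = -1.976
  v = (3 - (-2)·-1.976 - (2)·-1.778) / (5) = 0.521
  w = (-11 - (-3)·-1.976 - (3)·0.521) / (10) = -1.849

(-1.976, 0.521, -1.849)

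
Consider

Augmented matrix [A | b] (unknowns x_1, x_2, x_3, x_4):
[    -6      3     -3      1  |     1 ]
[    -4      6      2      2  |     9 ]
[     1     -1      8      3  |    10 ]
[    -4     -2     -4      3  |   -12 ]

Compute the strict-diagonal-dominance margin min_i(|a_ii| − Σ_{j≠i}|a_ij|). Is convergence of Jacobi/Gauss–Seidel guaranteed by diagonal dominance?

row 1: |-6| − (3+3+1) = -1
row 2: |6| − (4+2+2) = -2
row 3: |8| − (1+1+3) = 3
row 4: |3| − (4+2+4) = -7
minimum over rows = -7 → not strictly diagonally dominant

-7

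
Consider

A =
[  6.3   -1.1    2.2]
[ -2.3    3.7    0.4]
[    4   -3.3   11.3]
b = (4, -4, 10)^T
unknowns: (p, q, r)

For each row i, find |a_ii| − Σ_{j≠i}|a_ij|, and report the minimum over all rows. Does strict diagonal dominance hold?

1

row 1: |6.3| − (1.1+2.2) = 3
row 2: |3.7| − (2.3+0.4) = 1
row 3: |11.3| − (4+3.3) = 4
minimum over rows = 1 → strictly diagonally dominant (convergence guaranteed)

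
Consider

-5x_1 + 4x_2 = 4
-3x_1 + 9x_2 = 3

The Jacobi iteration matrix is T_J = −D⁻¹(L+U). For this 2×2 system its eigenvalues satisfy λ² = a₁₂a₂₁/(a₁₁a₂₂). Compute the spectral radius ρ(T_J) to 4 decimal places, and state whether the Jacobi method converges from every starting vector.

a₁₂a₂₁/(a₁₁a₂₂) = (4)·(-3) / ((-5)·(9)) = 0.266667
ρ = √|0.266667| = √0.266667 = 0.5164
ρ < 1, so Jacobi converges

0.5164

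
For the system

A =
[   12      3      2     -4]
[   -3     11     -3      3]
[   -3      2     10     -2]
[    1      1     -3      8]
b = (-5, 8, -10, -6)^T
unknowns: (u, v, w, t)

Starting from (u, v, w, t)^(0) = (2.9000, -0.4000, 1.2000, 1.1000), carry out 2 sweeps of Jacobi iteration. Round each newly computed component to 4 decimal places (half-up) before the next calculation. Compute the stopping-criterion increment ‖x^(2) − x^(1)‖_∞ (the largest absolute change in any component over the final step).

Iteration 1:
  u = (-5 - (3)·-0.4000 - (2)·1.2000 - (-4)·1.1000) / (12) = -0.1500
  v = (8 - (-3)·2.9000 - (-3)·1.2000 - (3)·1.1000) / (11) = 1.5455
  w = (-10 - (-3)·2.9000 - (2)·-0.4000 - (-2)·1.1000) / (10) = 0.1700
  t = (-6 - (1)·2.9000 - (1)·-0.4000 - (-3)·1.2000) / (8) = -0.6125
Iteration 2:
  u = (-5 - (3)·1.5455 - (2)·0.1700 - (-4)·-0.6125) / (12) = -1.0355
  v = (8 - (-3)·-0.1500 - (-3)·0.1700 - (3)·-0.6125) / (11) = 0.8998
  w = (-10 - (-3)·-0.1500 - (2)·1.5455 - (-2)·-0.6125) / (10) = -1.4766
  t = (-6 - (1)·-0.1500 - (1)·1.5455 - (-3)·0.1700) / (8) = -0.8607
Change: (-0.8855, -0.6457, -1.6466, -0.2482) → max |·| = 1.6466

1.6466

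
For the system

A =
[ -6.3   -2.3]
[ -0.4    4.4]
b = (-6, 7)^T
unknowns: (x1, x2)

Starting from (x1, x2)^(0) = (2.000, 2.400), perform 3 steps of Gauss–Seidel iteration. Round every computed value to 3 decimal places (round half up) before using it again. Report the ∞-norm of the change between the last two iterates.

Iteration 1:
  x1 = (-6 - (-2.3)·2.400) / (-6.3) = 0.076
  x2 = (7 - (-0.4)·0.076) / (4.4) = 1.598
Iteration 2:
  x1 = (-6 - (-2.3)·1.598) / (-6.3) = 0.369
  x2 = (7 - (-0.4)·0.369) / (4.4) = 1.624
Iteration 3:
  x1 = (-6 - (-2.3)·1.624) / (-6.3) = 0.359
  x2 = (7 - (-0.4)·0.359) / (4.4) = 1.624
Change: (-0.010, 0.000) → max |·| = 0.010

0.010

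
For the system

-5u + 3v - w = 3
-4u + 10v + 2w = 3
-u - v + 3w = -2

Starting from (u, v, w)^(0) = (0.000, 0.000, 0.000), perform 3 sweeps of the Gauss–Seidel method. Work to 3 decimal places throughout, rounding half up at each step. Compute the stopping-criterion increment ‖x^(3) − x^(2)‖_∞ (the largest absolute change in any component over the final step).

0.121

Iteration 1:
  u = (3 - (3)·0.000 - (-1)·0.000) / (-5) = -0.600
  v = (3 - (-4)·-0.600 - (2)·0.000) / (10) = 0.060
  w = (-2 - (-1)·-0.600 - (-1)·0.060) / (3) = -0.847
Iteration 2:
  u = (3 - (3)·0.060 - (-1)·-0.847) / (-5) = -0.395
  v = (3 - (-4)·-0.395 - (2)·-0.847) / (10) = 0.311
  w = (-2 - (-1)·-0.395 - (-1)·0.311) / (3) = -0.695
Iteration 3:
  u = (3 - (3)·0.311 - (-1)·-0.695) / (-5) = -0.274
  v = (3 - (-4)·-0.274 - (2)·-0.695) / (10) = 0.329
  w = (-2 - (-1)·-0.274 - (-1)·0.329) / (3) = -0.648
Change: (0.121, 0.018, 0.047) → max |·| = 0.121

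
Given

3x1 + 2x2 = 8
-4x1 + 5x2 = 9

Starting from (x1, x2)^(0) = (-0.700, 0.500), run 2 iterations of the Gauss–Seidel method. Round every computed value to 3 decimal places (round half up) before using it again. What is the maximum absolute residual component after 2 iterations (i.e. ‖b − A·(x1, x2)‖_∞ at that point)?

Iteration 1:
  x1 = (8 - (2)·0.500) / (3) = 2.333
  x2 = (9 - (-4)·2.333) / (5) = 3.666
Iteration 2:
  x1 = (8 - (2)·3.666) / (3) = 0.223
  x2 = (9 - (-4)·0.223) / (5) = 1.978
Residual b − A·x = (3.375, 0.002); ∞-norm = 3.375

3.375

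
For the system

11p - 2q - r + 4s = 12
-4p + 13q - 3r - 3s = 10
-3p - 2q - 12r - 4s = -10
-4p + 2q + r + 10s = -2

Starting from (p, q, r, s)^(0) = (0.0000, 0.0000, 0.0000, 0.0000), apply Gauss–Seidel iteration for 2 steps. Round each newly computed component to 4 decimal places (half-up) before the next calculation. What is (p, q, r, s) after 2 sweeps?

Iteration 1:
  p = (12 - (-2)·0.0000 - (-1)·0.0000 - (4)·0.0000) / (11) = 1.0909
  q = (10 - (-4)·1.0909 - (-3)·0.0000 - (-3)·0.0000) / (13) = 1.1049
  r = (-10 - (-3)·1.0909 - (-2)·1.1049 - (-4)·0.0000) / (-12) = 0.3765
  s = (-2 - (-4)·1.0909 - (2)·1.1049 - (1)·0.3765) / (10) = -0.0223
Iteration 2:
  p = (12 - (-2)·1.1049 - (-1)·0.3765 - (4)·-0.0223) / (11) = 1.3341
  q = (10 - (-4)·1.3341 - (-3)·0.3765 - (-3)·-0.0223) / (13) = 1.2615
  r = (-10 - (-3)·1.3341 - (-2)·1.2615 - (-4)·-0.0223) / (-12) = 0.2970
  s = (-2 - (-4)·1.3341 - (2)·1.2615 - (1)·0.2970) / (10) = 0.0516

(1.3341, 1.2615, 0.2970, 0.0516)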